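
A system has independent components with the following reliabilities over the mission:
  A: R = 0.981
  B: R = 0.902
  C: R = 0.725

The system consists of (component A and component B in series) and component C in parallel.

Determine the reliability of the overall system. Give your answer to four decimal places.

0.9683

Series (A and B): 0.981000 × 0.902000 = 0.884862
Parallel ([0.884862] and C): 1 − (1 − 0.884862)(1 − 0.725000) = 0.9683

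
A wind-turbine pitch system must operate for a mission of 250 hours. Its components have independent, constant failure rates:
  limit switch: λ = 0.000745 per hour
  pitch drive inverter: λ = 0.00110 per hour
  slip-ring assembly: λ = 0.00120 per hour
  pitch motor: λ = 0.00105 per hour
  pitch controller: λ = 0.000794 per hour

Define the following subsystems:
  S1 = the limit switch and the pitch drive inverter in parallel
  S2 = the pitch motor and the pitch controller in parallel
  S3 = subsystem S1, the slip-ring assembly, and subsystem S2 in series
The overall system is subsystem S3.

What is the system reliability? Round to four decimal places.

R(limit switch) = exp(−0.000745 × 250) = 0.830066
R(pitch drive inverter) = exp(−0.00110 × 250) = 0.759572
R(slip-ring assembly) = exp(−0.00120 × 250) = 0.740818
R(pitch motor) = exp(−0.00105 × 250) = 0.769126
R(pitch controller) = exp(−0.000794 × 250) = 0.819960
Parallel (limit switch and pitch drive inverter): 1 − (1 − 0.830066)(1 − 0.759572) = 0.959143
Parallel (pitch motor and pitch controller): 1 − (1 − 0.769126)(1 − 0.819960) = 0.958433
Series ([0.959143], slip-ring assembly, and [0.958433]): 0.959143 × 0.740818 × 0.958433 = 0.6810

0.6810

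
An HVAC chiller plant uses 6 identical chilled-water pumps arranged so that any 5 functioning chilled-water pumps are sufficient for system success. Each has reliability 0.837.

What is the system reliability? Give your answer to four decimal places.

0.7456

R = Σ_{i=5}^{6} C(6,i) p^i (1−p)^{6−i} with p = 0.837
C(6,5)·0.837^5·0.163^1 = 0.401759
C(6,6)·0.837^6·0.163^0 = 0.343837
Sum = 0.7456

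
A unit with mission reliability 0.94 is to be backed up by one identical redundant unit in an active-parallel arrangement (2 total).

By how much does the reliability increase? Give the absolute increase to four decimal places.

0.0564

R_before = 0.94
R_after = 1 − (1 − 0.94)^2 = 0.9964
ΔR = 0.9964 − 0.94 = 0.0564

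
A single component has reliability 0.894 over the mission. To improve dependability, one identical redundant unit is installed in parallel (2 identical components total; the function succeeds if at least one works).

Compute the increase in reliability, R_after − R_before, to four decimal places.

0.0948

R_before = 0.894
R_after = 1 − (1 − 0.894)^2 = 0.9888
ΔR = 0.9888 − 0.894 = 0.0948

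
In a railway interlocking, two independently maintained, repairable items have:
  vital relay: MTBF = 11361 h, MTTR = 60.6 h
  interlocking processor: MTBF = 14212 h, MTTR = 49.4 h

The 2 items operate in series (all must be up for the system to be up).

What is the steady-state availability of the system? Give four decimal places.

0.9912

A(vital relay) = MTBF/(MTBF+MTTR) = 11361/(11361+60.6) = 0.994694
A(interlocking processor) = MTBF/(MTBF+MTTR) = 14212/(14212+49.4) = 0.996536
Series availability: 0.994694 × 0.996536 = 0.9912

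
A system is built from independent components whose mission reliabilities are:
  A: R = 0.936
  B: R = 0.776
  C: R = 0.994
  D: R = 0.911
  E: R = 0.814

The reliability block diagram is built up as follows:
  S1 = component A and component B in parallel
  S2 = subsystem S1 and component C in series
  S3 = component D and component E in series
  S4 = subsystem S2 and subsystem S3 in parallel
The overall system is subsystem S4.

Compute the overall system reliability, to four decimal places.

Parallel (A and B): 1 − (1 − 0.936000)(1 − 0.776000) = 0.985664
Series ([0.985664] and C): 0.985664 × 0.994000 = 0.979750
Series (D and E): 0.911000 × 0.814000 = 0.741554
Parallel ([0.979750] and [0.741554]): 1 − (1 − 0.979750)(1 − 0.741554) = 0.9948

0.9948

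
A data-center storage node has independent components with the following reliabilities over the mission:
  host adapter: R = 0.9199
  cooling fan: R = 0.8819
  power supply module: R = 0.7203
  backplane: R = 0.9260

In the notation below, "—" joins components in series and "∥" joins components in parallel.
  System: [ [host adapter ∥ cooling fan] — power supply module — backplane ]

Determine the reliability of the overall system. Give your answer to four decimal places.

0.6607

Parallel (host adapter and cooling fan): 1 − (1 − 0.919900)(1 − 0.881900) = 0.990540
Series ([0.990540], power supply module, and backplane): 0.990540 × 0.720300 × 0.926000 = 0.6607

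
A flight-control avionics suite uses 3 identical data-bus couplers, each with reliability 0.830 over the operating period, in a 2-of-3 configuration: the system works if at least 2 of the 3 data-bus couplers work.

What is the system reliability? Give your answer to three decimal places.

R = Σ_{i=2}^{3} C(3,i) p^i (1−p)^{3−i} with p = 0.830
C(3,2)·0.830^2·0.170^1 = 0.35134
C(3,3)·0.830^3·0.170^0 = 0.57179
Sum = 0.923

0.923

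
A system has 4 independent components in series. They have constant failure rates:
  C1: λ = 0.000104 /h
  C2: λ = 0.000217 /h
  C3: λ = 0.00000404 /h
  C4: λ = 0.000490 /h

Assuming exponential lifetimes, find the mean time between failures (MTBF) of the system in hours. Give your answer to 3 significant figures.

1230

Series of exponential components: λ_sys = Σ λ_i
λ_sys = 0.000104 + 0.000217 + 0.00000404 + 0.000490 = 8.1504e-04 /h
MTBF = 1 / λ_sys = 1230 h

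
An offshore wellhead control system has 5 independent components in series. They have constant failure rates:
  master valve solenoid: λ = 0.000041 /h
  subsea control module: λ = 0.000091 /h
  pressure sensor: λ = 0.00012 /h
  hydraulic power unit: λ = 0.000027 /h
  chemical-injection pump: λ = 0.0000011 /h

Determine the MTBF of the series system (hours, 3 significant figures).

3570

Series of exponential components: λ_sys = Σ λ_i
λ_sys = 0.000041 + 0.000091 + 0.00012 + 0.000027 + 0.0000011 = 2.8010e-04 /h
MTBF = 1 / λ_sys = 3570 h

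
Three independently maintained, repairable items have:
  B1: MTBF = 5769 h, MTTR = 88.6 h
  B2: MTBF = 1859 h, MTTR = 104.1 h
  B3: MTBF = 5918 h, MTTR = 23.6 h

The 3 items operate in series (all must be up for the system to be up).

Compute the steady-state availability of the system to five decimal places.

A(B1) = MTBF/(MTBF+MTTR) = 5769/(5769+88.6) = 0.984874
A(B2) = MTBF/(MTBF+MTTR) = 1859/(1859+104.1) = 0.946972
A(B3) = MTBF/(MTBF+MTTR) = 5918/(5918+23.6) = 0.996028
Series availability: 0.984874 × 0.946972 × 0.996028 = 0.92894

0.92894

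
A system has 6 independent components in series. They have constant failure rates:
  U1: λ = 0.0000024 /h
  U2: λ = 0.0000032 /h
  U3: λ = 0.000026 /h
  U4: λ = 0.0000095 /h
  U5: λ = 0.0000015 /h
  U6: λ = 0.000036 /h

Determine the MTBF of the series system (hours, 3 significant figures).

12700

Series of exponential components: λ_sys = Σ λ_i
λ_sys = 0.0000024 + 0.0000032 + 0.000026 + 0.0000095 + 0.0000015 + 0.000036 = 7.8600e-05 /h
MTBF = 1 / λ_sys = 12700 h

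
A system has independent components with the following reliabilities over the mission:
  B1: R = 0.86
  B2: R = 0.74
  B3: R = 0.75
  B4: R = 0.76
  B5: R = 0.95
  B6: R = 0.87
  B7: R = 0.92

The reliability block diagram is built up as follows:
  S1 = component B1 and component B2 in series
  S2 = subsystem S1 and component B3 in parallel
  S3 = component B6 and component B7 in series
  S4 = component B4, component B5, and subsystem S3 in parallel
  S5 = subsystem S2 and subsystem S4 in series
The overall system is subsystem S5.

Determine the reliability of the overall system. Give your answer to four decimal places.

Series (B1 and B2): 0.860000 × 0.740000 = 0.636400
Parallel ([0.636400] and B3): 1 − (1 − 0.636400)(1 − 0.750000) = 0.909100
Series (B6 and B7): 0.870000 × 0.920000 = 0.800400
Parallel (B4, B5, and [0.800400]): 1 − (1 − 0.760000)(1 − 0.950000)(1 − 0.800400) = 0.997605
Series ([0.909100] and [0.997605]): 0.909100 × 0.997605 = 0.9069

0.9069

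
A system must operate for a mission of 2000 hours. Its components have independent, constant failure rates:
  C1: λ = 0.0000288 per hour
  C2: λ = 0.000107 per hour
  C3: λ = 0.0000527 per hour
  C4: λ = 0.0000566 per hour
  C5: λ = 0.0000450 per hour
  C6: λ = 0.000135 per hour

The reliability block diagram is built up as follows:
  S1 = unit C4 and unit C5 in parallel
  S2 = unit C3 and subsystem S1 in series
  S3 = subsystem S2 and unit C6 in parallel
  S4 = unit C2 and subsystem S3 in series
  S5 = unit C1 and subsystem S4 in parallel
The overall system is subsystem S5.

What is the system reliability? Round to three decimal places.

R(C1) = exp(−0.0000288 × 2000) = 0.94403
R(C2) = exp(−0.000107 × 2000) = 0.80735
R(C3) = exp(−0.0000527 × 2000) = 0.89996
R(C4) = exp(−0.0000566 × 2000) = 0.89297
R(C5) = exp(−0.0000450 × 2000) = 0.91393
R(C6) = exp(−0.000135 × 2000) = 0.76338
Parallel (C4 and C5): 1 − (1 − 0.89297)(1 − 0.91393) = 0.99079
Series (C3 and [0.99079]): 0.89996 × 0.99079 = 0.89167
Parallel ([0.89167] and C6): 1 − (1 − 0.89167)(1 − 0.76338) = 0.97437
Series (C2 and [0.97437]): 0.80735 × 0.97437 = 0.78666
Parallel (C1 and [0.78666]): 1 − (1 − 0.94403)(1 − 0.78666) = 0.988

0.988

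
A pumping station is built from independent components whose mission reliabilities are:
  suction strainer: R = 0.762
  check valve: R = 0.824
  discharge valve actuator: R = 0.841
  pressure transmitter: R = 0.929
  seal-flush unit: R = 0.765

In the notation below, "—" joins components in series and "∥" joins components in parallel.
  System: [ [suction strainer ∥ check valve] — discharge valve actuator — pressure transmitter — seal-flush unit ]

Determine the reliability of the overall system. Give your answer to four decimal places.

Parallel (suction strainer and check valve): 1 − (1 − 0.762000)(1 − 0.824000) = 0.958112
Series ([0.958112], discharge valve actuator, pressure transmitter, and seal-flush unit): 0.958112 × 0.841000 × 0.929000 × 0.765000 = 0.5727

0.5727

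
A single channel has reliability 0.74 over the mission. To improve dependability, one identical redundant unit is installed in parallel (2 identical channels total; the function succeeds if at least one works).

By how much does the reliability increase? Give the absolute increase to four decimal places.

0.1924

R_before = 0.74
R_after = 1 − (1 − 0.74)^2 = 0.9324
ΔR = 0.9324 − 0.74 = 0.1924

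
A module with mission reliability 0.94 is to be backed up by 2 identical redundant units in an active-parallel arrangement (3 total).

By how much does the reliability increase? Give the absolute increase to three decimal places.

0.060

R_before = 0.94
R_after = 1 − (1 − 0.94)^3 = 1.000
ΔR = 1.000 − 0.94 = 0.060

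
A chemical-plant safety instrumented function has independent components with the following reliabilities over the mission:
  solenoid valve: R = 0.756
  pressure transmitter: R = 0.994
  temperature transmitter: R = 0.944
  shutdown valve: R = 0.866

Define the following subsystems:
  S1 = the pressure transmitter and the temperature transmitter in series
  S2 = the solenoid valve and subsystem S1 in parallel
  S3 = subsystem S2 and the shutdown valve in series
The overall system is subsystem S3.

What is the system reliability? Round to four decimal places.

0.8530

Series (pressure transmitter and temperature transmitter): 0.994000 × 0.944000 = 0.938336
Parallel (solenoid valve and [0.938336]): 1 − (1 − 0.756000)(1 − 0.938336) = 0.984954
Series ([0.984954] and shutdown valve): 0.984954 × 0.866000 = 0.8530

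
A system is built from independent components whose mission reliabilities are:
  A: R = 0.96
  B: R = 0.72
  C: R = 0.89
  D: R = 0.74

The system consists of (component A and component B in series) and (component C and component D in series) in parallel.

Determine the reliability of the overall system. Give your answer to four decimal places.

0.8946

Series (A and B): 0.960000 × 0.720000 = 0.691200
Series (C and D): 0.890000 × 0.740000 = 0.658600
Parallel ([0.691200] and [0.658600]): 1 − (1 − 0.691200)(1 − 0.658600) = 0.8946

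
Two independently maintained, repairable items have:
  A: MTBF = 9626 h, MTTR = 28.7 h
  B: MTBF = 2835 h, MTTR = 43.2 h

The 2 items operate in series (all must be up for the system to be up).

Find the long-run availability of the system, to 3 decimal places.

0.982

A(A) = MTBF/(MTBF+MTTR) = 9626/(9626+28.7) = 0.997027
A(B) = MTBF/(MTBF+MTTR) = 2835/(2835+43.2) = 0.984991
Series availability: 0.997027 × 0.984991 = 0.982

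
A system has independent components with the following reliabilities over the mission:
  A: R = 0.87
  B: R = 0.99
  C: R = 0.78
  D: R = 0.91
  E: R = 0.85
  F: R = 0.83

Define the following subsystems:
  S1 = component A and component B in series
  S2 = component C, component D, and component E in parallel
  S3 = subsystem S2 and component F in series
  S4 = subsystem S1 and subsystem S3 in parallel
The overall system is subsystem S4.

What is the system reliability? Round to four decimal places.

Series (A and B): 0.870000 × 0.990000 = 0.861300
Parallel (C, D, and E): 1 − (1 − 0.780000)(1 − 0.910000)(1 − 0.850000) = 0.997030
Series ([0.997030] and F): 0.997030 × 0.830000 = 0.827535
Parallel ([0.861300] and [0.827535]): 1 − (1 − 0.861300)(1 − 0.827535) = 0.9761

0.9761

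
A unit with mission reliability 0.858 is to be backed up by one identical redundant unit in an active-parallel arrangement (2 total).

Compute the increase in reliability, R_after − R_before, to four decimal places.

R_before = 0.858
R_after = 1 − (1 − 0.858)^2 = 0.9798
ΔR = 0.9798 − 0.858 = 0.1218

0.1218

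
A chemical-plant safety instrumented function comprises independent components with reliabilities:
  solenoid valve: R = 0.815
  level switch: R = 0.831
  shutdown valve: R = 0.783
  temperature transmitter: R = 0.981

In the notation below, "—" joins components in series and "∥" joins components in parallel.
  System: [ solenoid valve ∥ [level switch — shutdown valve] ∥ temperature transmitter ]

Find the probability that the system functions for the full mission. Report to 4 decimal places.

0.9988

Series (level switch and shutdown valve): 0.831000 × 0.783000 = 0.650673
Parallel (solenoid valve, [0.650673], and temperature transmitter): 1 − (1 − 0.815000)(1 − 0.650673)(1 − 0.981000) = 0.9988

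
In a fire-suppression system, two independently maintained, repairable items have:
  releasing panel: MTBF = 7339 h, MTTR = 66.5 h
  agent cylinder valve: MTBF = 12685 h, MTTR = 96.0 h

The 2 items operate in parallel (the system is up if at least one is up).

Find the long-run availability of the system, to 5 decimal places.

0.99993

A(releasing panel) = MTBF/(MTBF+MTTR) = 7339/(7339+66.5) = 0.991020
A(agent cylinder valve) = MTBF/(MTBF+MTTR) = 12685/(12685+96.0) = 0.992489
Parallel availability: 1 − (1 − 0.991020)(1 − 0.992489) = 0.99993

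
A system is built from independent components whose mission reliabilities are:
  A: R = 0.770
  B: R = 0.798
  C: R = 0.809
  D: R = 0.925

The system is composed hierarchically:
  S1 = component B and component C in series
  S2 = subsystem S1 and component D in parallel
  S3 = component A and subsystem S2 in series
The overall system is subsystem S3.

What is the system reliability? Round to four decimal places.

Series (B and C): 0.798000 × 0.809000 = 0.645582
Parallel ([0.645582] and D): 1 − (1 − 0.645582)(1 − 0.925000) = 0.973419
Series (A and [0.973419]): 0.770000 × 0.973419 = 0.7495

0.7495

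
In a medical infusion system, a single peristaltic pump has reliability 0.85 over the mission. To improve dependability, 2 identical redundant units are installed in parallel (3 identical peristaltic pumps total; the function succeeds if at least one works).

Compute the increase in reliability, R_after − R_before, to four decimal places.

0.1466

R_before = 0.85
R_after = 1 − (1 − 0.85)^3 = 0.9966
ΔR = 0.9966 − 0.85 = 0.1466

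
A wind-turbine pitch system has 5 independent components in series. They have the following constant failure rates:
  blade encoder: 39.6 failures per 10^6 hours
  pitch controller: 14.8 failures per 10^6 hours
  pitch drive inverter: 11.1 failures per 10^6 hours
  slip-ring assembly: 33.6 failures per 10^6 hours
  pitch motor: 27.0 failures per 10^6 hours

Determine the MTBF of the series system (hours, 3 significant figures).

Series of exponential components: λ_sys = Σ λ_i
λ_sys = 0.0000396 + 0.0000148 + 0.0000111 + 0.0000336 + 0.0000270 = 1.2610e-04 /h
MTBF = 1 / λ_sys = 7930 h

7930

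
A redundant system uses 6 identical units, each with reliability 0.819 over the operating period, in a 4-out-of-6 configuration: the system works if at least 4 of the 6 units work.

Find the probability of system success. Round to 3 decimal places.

R = Σ_{i=4}^{6} C(6,i) p^i (1−p)^{6−i} with p = 0.819
C(6,4)·0.819^4·0.181^2 = 0.22110
C(6,5)·0.819^5·0.181^1 = 0.40017
C(6,6)·0.819^6·0.181^0 = 0.30179
Sum = 0.923

0.923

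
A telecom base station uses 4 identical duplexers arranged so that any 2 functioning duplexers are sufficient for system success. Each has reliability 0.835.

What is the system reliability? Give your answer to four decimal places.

0.9843

R = Σ_{i=2}^{4} C(4,i) p^i (1−p)^{4−i} with p = 0.835
C(4,2)·0.835^2·0.165^2 = 0.113892
C(4,3)·0.835^3·0.165^1 = 0.384241
C(4,4)·0.835^4·0.165^0 = 0.486123
Sum = 0.9843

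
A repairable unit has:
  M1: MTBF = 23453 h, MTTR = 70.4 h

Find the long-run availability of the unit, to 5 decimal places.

A(M1) = MTBF/(MTBF+MTTR) = 23453/(23453+70.4) = 0.99701

0.99701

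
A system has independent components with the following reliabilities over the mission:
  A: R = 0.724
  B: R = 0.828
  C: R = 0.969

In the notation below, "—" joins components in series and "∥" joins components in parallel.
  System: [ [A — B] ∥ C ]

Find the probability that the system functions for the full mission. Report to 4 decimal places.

Series (A and B): 0.724000 × 0.828000 = 0.599472
Parallel ([0.599472] and C): 1 − (1 − 0.599472)(1 − 0.969000) = 0.9876

0.9876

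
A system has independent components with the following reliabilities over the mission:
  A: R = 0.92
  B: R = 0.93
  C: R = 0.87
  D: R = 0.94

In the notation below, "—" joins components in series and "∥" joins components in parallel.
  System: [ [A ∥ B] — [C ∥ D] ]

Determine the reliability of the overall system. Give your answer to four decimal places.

Parallel (A and B): 1 − (1 − 0.920000)(1 − 0.930000) = 0.994400
Parallel (C and D): 1 − (1 − 0.870000)(1 − 0.940000) = 0.992200
Series ([0.994400] and [0.992200]): 0.994400 × 0.992200 = 0.9866

0.9866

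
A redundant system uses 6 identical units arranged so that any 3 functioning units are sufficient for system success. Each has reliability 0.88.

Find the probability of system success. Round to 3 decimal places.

R = Σ_{i=3}^{6} C(6,i) p^i (1−p)^{6−i} with p = 0.88
C(6,3)·0.88^3·0.12^3 = 0.02355
C(6,4)·0.88^4·0.12^2 = 0.12953
C(6,5)·0.88^5·0.12^1 = 0.37997
C(6,6)·0.88^6·0.12^0 = 0.46440
Sum = 0.997

0.997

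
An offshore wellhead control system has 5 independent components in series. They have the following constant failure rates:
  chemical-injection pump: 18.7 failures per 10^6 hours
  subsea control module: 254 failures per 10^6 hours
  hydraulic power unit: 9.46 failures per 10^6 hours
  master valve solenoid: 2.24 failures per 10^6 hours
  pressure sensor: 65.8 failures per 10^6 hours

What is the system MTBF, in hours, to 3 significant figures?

2860

Series of exponential components: λ_sys = Σ λ_i
λ_sys = 0.0000187 + 0.000254 + 0.00000946 + 0.00000224 + 0.0000658 = 3.5020e-04 /h
MTBF = 1 / λ_sys = 2860 h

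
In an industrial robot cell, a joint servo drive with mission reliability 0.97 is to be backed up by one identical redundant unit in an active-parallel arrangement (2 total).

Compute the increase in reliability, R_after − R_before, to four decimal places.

R_before = 0.97
R_after = 1 − (1 − 0.97)^2 = 0.9991
ΔR = 0.9991 − 0.97 = 0.0291

0.0291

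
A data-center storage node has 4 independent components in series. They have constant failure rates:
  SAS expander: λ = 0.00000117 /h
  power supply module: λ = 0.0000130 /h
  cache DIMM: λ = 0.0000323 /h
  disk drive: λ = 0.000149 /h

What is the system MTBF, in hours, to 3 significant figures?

Series of exponential components: λ_sys = Σ λ_i
λ_sys = 0.00000117 + 0.0000130 + 0.0000323 + 0.000149 = 1.9547e-04 /h
MTBF = 1 / λ_sys = 5120 h

5120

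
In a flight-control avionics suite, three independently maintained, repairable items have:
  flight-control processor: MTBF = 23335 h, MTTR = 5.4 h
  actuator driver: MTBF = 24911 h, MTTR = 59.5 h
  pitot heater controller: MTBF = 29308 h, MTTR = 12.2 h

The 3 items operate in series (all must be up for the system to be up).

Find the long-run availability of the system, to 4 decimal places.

0.9970

A(flight-control processor) = MTBF/(MTBF+MTTR) = 23335/(23335+5.4) = 0.999769
A(actuator driver) = MTBF/(MTBF+MTTR) = 24911/(24911+59.5) = 0.997617
A(pitot heater controller) = MTBF/(MTBF+MTTR) = 29308/(29308+12.2) = 0.999584
Series availability: 0.999769 × 0.997617 × 0.999584 = 0.9970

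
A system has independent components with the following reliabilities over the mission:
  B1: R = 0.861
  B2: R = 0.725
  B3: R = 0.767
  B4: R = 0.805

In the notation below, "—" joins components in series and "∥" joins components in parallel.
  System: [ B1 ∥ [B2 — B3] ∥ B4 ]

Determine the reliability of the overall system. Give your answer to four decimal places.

Series (B2 and B3): 0.725000 × 0.767000 = 0.556075
Parallel (B1, [0.556075], and B4): 1 − (1 − 0.861000)(1 − 0.556075)(1 − 0.805000) = 0.9880

0.9880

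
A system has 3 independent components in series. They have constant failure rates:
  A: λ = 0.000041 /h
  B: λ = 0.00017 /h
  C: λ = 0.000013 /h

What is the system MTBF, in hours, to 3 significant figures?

4460

Series of exponential components: λ_sys = Σ λ_i
λ_sys = 0.000041 + 0.00017 + 0.000013 = 2.2400e-04 /h
MTBF = 1 / λ_sys = 4460 h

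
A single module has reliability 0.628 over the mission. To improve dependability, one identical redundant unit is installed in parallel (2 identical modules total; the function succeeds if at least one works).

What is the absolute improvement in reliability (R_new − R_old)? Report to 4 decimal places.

R_before = 0.628
R_after = 1 − (1 − 0.628)^2 = 0.8616
ΔR = 0.8616 − 0.628 = 0.2336

0.2336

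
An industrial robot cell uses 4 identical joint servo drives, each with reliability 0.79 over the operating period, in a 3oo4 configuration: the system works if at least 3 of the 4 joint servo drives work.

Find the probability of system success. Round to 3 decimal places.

R = Σ_{i=3}^{4} C(4,i) p^i (1−p)^{4−i} with p = 0.79
C(4,3)·0.79^3·0.21^1 = 0.41415
C(4,4)·0.79^4·0.21^0 = 0.38950
Sum = 0.804

0.804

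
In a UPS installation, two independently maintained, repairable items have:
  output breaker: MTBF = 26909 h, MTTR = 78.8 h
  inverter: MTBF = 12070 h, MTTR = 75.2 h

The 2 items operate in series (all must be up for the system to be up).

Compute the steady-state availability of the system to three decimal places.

0.991

A(output breaker) = MTBF/(MTBF+MTTR) = 26909/(26909+78.8) = 0.997080
A(inverter) = MTBF/(MTBF+MTTR) = 12070/(12070+75.2) = 0.993808
Series availability: 0.997080 × 0.993808 = 0.991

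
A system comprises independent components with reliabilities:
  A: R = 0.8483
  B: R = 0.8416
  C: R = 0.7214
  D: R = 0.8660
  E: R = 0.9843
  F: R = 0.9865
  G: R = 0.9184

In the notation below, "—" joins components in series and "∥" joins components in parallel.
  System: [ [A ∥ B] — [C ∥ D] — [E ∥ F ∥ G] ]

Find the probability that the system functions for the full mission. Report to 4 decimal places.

0.9395

Parallel (A and B): 1 − (1 − 0.848300)(1 − 0.841600) = 0.975971
Parallel (C and D): 1 − (1 − 0.721400)(1 − 0.866000) = 0.962668
Parallel (E, F, and G): 1 − (1 − 0.984300)(1 − 0.986500)(1 − 0.918400) = 0.999983
Series ([0.975971], [0.962668], and [0.999983]): 0.975971 × 0.962668 × 0.999983 = 0.9395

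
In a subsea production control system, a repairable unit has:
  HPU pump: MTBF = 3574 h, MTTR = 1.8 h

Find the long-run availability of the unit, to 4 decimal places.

0.9995

A(HPU pump) = MTBF/(MTBF+MTTR) = 3574/(3574+1.8) = 0.9995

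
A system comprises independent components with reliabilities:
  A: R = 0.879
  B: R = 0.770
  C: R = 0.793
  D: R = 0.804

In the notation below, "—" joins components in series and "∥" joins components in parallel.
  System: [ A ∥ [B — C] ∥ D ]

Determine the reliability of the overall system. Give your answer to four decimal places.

0.9908

Series (B and C): 0.770000 × 0.793000 = 0.610610
Parallel (A, [0.610610], and D): 1 − (1 − 0.879000)(1 − 0.610610)(1 − 0.804000) = 0.9908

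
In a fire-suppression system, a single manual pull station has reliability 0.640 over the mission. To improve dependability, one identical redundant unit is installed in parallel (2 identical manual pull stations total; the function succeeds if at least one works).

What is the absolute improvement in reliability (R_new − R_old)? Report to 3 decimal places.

R_before = 0.640
R_after = 1 − (1 − 0.640)^2 = 0.870
ΔR = 0.870 − 0.640 = 0.230

0.230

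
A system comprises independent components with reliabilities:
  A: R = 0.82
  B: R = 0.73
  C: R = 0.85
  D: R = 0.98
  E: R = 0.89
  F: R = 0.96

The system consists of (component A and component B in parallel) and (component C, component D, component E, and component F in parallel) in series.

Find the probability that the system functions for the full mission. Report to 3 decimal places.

0.951

Parallel (A and B): 1 − (1 − 0.82000)(1 − 0.73000) = 0.95140
Parallel (C, D, E, and F): 1 − (1 − 0.85000)(1 − 0.98000)(1 − 0.89000)(1 − 0.96000) = 0.99999
Series ([0.95140] and [0.99999]): 0.95140 × 0.99999 = 0.951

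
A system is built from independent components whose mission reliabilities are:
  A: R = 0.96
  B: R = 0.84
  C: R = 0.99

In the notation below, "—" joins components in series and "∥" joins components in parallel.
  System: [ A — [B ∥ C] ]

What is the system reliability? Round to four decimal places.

0.9585

Parallel (B and C): 1 − (1 − 0.840000)(1 − 0.990000) = 0.998400
Series (A and [0.998400]): 0.960000 × 0.998400 = 0.9585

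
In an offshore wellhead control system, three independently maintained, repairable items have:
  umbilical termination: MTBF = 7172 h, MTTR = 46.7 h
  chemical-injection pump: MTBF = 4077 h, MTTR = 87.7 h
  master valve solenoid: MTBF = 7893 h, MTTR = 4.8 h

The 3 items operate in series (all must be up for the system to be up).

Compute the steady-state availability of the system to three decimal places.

0.972

A(umbilical termination) = MTBF/(MTBF+MTTR) = 7172/(7172+46.7) = 0.993531
A(chemical-injection pump) = MTBF/(MTBF+MTTR) = 4077/(4077+87.7) = 0.978942
A(master valve solenoid) = MTBF/(MTBF+MTTR) = 7893/(7893+4.8) = 0.999392
Series availability: 0.993531 × 0.978942 × 0.999392 = 0.972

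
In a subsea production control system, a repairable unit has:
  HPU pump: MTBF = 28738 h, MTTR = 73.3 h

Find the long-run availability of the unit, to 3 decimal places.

0.997

A(HPU pump) = MTBF/(MTBF+MTTR) = 28738/(28738+73.3) = 0.997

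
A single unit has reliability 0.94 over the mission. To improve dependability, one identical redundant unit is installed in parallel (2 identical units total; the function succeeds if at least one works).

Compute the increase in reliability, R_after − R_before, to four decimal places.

0.0564

R_before = 0.94
R_after = 1 − (1 − 0.94)^2 = 0.9964
ΔR = 0.9964 − 0.94 = 0.0564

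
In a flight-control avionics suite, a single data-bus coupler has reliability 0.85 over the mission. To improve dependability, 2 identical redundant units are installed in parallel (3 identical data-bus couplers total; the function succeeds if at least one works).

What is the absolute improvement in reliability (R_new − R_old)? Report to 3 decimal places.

0.147

R_before = 0.85
R_after = 1 − (1 − 0.85)^3 = 0.997
ΔR = 0.997 − 0.85 = 0.147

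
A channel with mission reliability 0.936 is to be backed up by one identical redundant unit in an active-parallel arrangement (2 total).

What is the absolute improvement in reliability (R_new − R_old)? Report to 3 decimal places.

R_before = 0.936
R_after = 1 − (1 − 0.936)^2 = 0.996
ΔR = 0.996 − 0.936 = 0.060

0.060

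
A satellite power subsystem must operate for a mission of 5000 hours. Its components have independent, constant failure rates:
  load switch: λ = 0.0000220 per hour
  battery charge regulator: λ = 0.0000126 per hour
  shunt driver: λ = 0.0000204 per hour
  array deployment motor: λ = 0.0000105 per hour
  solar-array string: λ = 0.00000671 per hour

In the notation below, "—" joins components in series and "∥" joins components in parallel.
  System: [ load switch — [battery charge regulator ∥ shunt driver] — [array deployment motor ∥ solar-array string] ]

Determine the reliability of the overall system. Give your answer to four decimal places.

R(load switch) = exp(−0.0000220 × 5000) = 0.895834
R(battery charge regulator) = exp(−0.0000126 × 5000) = 0.938943
R(shunt driver) = exp(−0.0000204 × 5000) = 0.903030
R(array deployment motor) = exp(−0.0000105 × 5000) = 0.948854
R(solar-array string) = exp(−0.00000671 × 5000) = 0.967007
Parallel (battery charge regulator and shunt driver): 1 − (1 − 0.938943)(1 − 0.903030) = 0.994079
Parallel (array deployment motor and solar-array string): 1 − (1 − 0.948854)(1 − 0.967007) = 0.998313
Series (load switch, [0.994079], and [0.998313]): 0.895834 × 0.994079 × 0.998313 = 0.8890

0.8890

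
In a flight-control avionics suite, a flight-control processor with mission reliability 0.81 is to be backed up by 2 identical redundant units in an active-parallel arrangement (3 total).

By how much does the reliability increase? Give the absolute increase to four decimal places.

0.1831

R_before = 0.81
R_after = 1 − (1 − 0.81)^3 = 0.9931
ΔR = 0.9931 − 0.81 = 0.1831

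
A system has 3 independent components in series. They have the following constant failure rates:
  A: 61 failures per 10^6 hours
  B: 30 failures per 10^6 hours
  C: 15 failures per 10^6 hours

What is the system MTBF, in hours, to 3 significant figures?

Series of exponential components: λ_sys = Σ λ_i
λ_sys = 0.000061 + 0.000030 + 0.000015 = 1.0600e-04 /h
MTBF = 1 / λ_sys = 9430 h

9430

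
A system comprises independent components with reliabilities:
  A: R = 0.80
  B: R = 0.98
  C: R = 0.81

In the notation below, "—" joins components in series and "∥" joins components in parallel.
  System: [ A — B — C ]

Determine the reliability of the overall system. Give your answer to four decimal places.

Series (A, B, and C): 0.800000 × 0.980000 × 0.810000 = 0.6350

0.6350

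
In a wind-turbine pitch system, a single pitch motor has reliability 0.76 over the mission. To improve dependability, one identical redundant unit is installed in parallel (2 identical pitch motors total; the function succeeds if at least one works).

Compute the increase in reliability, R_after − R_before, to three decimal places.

R_before = 0.76
R_after = 1 − (1 − 0.76)^2 = 0.942
ΔR = 0.942 − 0.76 = 0.182

0.182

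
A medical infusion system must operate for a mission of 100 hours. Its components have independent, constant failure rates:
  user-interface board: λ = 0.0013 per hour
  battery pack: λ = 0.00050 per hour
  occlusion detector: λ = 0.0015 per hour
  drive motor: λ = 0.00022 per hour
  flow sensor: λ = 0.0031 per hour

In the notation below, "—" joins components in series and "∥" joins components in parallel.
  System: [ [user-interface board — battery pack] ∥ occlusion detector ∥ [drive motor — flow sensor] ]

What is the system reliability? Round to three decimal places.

0.994

R(user-interface board) = exp(−0.0013 × 100) = 0.87810
R(battery pack) = exp(−0.00050 × 100) = 0.95123
R(occlusion detector) = exp(−0.0015 × 100) = 0.86071
R(drive motor) = exp(−0.00022 × 100) = 0.97824
R(flow sensor) = exp(−0.0031 × 100) = 0.73345
Series (user-interface board and battery pack): 0.87810 × 0.95123 = 0.83528
Series (drive motor and flow sensor): 0.97824 × 0.73345 = 0.71749
Parallel ([0.83528], occlusion detector, and [0.71749]): 1 − (1 − 0.83528)(1 − 0.86071)(1 − 0.71749) = 0.994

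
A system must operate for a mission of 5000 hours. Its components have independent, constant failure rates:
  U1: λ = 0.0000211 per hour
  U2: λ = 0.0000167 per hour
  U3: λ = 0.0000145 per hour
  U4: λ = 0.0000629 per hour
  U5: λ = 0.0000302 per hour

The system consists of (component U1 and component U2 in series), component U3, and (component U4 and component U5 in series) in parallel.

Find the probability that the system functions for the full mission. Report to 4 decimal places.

0.9955

R(U1) = exp(−0.0000211 × 5000) = 0.899874
R(U2) = exp(−0.0000167 × 5000) = 0.919891
R(U3) = exp(−0.0000145 × 5000) = 0.930066
R(U4) = exp(−0.0000629 × 5000) = 0.730154
R(U5) = exp(−0.0000302 × 5000) = 0.859848
Series (U1 and U2): 0.899874 × 0.919891 = 0.827786
Series (U4 and U5): 0.730154 × 0.859848 = 0.627821
Parallel ([0.827786], U3, and [0.627821]): 1 − (1 − 0.827786)(1 − 0.930066)(1 − 0.627821) = 0.9955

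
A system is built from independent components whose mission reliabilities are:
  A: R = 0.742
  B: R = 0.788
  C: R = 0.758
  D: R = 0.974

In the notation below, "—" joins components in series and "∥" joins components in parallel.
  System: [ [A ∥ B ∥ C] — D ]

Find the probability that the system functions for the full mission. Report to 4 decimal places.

Parallel (A, B, and C): 1 − (1 − 0.742000)(1 − 0.788000)(1 − 0.758000) = 0.986764
Series ([0.986764] and D): 0.986764 × 0.974000 = 0.9611

0.9611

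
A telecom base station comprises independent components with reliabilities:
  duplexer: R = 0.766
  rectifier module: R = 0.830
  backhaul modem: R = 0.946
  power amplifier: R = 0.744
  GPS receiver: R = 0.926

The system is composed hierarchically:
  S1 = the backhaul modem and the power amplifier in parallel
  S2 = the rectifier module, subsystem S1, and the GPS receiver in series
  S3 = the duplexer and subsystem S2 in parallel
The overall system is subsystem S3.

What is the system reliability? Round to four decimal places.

Parallel (backhaul modem and power amplifier): 1 − (1 − 0.946000)(1 − 0.744000) = 0.986176
Series (rectifier module, [0.986176], and GPS receiver): 0.830000 × 0.986176 × 0.926000 = 0.757955
Parallel (duplexer and [0.757955]): 1 − (1 − 0.766000)(1 − 0.757955) = 0.9434

0.9434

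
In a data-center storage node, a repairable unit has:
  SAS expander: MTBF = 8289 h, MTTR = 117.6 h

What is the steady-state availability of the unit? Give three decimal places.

0.986

A(SAS expander) = MTBF/(MTBF+MTTR) = 8289/(8289+117.6) = 0.986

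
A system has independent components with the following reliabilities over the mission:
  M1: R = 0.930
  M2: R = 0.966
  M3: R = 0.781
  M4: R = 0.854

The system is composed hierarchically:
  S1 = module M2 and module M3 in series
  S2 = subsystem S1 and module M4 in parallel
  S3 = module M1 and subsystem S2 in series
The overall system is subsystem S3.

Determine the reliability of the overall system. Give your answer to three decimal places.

Series (M2 and M3): 0.96600 × 0.78100 = 0.75445
Parallel ([0.75445] and M4): 1 − (1 − 0.75445)(1 − 0.85400) = 0.96415
Series (M1 and [0.96415]): 0.93000 × 0.96415 = 0.897

0.897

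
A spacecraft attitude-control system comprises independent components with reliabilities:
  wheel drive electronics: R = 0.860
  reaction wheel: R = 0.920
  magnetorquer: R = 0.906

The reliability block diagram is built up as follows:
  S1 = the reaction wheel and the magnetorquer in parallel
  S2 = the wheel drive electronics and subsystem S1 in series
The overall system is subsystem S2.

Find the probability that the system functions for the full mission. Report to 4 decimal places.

Parallel (reaction wheel and magnetorquer): 1 − (1 − 0.920000)(1 − 0.906000) = 0.992480
Series (wheel drive electronics and [0.992480]): 0.860000 × 0.992480 = 0.8535

0.8535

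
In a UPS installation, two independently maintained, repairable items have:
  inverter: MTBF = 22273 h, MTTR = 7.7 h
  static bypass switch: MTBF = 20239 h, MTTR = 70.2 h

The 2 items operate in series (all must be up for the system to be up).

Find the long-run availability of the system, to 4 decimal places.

A(inverter) = MTBF/(MTBF+MTTR) = 22273/(22273+7.7) = 0.999654
A(static bypass switch) = MTBF/(MTBF+MTTR) = 20239/(20239+70.2) = 0.996543
Series availability: 0.999654 × 0.996543 = 0.9962

0.9962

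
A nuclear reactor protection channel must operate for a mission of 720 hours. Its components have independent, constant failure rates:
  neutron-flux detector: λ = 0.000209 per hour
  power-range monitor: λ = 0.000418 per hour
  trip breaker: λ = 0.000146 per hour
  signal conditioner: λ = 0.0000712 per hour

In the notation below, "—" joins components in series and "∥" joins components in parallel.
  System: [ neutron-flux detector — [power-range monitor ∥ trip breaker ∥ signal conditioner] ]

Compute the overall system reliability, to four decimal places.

0.8592

R(neutron-flux detector) = exp(−0.000209 × 720) = 0.860295
R(power-range monitor) = exp(−0.000418 × 720) = 0.740107
R(trip breaker) = exp(−0.000146 × 720) = 0.900216
R(signal conditioner) = exp(−0.0000712 × 720) = 0.950028
Parallel (power-range monitor, trip breaker, and signal conditioner): 1 − (1 − 0.740107)(1 − 0.900216)(1 − 0.950028) = 0.998704
Series (neutron-flux detector and [0.998704]): 0.860295 × 0.998704 = 0.8592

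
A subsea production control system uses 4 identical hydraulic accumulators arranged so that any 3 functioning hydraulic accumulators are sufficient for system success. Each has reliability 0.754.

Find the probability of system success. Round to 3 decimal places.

R = Σ_{i=3}^{4} C(4,i) p^i (1−p)^{4−i} with p = 0.754
C(4,3)·0.754^3·0.246^1 = 0.42180
C(4,4)·0.754^4·0.246^0 = 0.32321
Sum = 0.745

0.745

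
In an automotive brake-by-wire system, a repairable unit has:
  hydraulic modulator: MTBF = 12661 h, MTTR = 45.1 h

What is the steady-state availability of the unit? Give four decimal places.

0.9965

A(hydraulic modulator) = MTBF/(MTBF+MTTR) = 12661/(12661+45.1) = 0.9965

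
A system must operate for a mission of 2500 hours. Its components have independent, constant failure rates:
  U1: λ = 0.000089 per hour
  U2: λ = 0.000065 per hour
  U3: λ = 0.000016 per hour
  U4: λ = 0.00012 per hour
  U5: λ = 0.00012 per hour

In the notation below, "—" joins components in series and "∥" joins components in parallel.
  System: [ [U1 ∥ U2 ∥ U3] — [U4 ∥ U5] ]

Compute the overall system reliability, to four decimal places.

R(U1) = exp(−0.000089 × 2500) = 0.800515
R(U2) = exp(−0.000065 × 2500) = 0.850016
R(U3) = exp(−0.000016 × 2500) = 0.960789
R(U4) = exp(−0.00012 × 2500) = 0.740818
R(U5) = exp(−0.00012 × 2500) = 0.740818
Parallel (U1, U2, and U3): 1 − (1 − 0.800515)(1 − 0.850016)(1 − 0.960789) = 0.998827
Parallel (U4 and U5): 1 − (1 − 0.740818)(1 − 0.740818) = 0.932825
Series ([0.998827] and [0.932825]): 0.998827 × 0.932825 = 0.9317

0.9317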